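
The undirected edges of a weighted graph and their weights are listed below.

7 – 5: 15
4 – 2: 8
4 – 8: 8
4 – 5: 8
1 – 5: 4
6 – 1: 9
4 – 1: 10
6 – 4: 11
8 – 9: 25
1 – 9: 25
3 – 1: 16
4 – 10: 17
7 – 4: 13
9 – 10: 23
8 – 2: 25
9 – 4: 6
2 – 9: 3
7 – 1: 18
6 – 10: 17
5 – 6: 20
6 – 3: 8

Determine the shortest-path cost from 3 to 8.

Candidate routes:
3 - 6 - 4 - 8: 8+11+8 = 27
3 - 1 - 4 - 8: 16+10+8 = 34
Cheapest is 3 - 6 - 4 - 8 at 27.

27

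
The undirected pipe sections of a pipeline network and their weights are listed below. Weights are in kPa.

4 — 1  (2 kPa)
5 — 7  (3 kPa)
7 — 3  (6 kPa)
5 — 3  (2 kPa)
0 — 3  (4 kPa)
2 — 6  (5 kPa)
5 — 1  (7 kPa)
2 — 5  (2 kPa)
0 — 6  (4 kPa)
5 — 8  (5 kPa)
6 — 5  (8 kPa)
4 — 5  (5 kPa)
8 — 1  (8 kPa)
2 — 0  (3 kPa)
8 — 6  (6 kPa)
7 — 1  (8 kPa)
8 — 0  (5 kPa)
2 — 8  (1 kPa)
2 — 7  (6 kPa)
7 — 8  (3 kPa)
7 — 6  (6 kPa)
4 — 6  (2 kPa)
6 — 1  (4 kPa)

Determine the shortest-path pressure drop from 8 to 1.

8 kPa

Shortest distances from 8:
8: 0
2: 1  (via 8)
5: 3  (via 2)
7: 3  (via 8)
0: 4  (via 2)
3: 5  (via 5)
6: 6  (via 8)
1: 8  (via 8)
Shortest route: 8 → 1 = 8 kPa.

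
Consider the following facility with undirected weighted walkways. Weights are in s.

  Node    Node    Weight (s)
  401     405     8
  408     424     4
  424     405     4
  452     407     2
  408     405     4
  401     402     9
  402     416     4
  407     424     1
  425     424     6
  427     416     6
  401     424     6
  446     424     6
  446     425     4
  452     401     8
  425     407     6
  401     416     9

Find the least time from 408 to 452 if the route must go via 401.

Best 408 to 401: 408 → 424 → 401 costing 10
Best 401 to 452: 401 → 452 costing 8
Total via 401: 10 + 8 = 18 s.

18 s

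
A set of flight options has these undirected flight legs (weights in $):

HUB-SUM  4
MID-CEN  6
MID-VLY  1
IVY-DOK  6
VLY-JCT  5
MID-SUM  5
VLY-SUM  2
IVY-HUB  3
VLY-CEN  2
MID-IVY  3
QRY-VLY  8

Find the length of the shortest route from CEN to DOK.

$12

Shortest distances from CEN:
CEN: 0
VLY: 2  (via CEN)
MID: 3  (via VLY)
SUM: 4  (via VLY)
IVY: 6  (via MID)
JCT: 7  (via VLY)
HUB: 8  (via SUM)
QRY: 10  (via VLY)
DOK: 12  (via IVY)
Shortest route: CEN–VLY–MID–IVY–DOK = $12.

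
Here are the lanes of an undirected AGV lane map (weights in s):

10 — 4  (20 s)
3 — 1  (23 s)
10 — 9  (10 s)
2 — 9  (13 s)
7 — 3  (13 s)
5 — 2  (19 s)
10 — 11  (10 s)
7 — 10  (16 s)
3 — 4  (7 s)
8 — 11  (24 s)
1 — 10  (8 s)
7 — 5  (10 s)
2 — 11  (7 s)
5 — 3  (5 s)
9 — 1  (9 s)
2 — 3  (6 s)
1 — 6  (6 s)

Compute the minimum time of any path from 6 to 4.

Candidate routes:
6 - 1 - 10 - 4: 6+8+20 = 34
6 - 1 - 3 - 4: 6+23+7 = 36
Cheapest is 6 - 1 - 10 - 4 at 34 s.

34 s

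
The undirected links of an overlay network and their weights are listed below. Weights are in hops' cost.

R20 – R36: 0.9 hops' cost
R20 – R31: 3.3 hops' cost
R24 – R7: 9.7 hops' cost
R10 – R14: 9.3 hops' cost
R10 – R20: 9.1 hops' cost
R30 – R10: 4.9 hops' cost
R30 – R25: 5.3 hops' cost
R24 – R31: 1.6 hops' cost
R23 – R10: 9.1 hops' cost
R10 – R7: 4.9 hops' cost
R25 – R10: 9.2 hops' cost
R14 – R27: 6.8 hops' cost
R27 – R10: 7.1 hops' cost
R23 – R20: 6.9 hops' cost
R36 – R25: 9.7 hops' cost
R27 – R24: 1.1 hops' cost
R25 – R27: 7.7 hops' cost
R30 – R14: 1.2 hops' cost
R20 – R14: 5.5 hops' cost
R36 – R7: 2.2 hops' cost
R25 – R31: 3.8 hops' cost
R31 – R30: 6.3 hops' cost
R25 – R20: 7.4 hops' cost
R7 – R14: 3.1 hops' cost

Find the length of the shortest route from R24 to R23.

Running Dijkstra from R24:
R24: 0
R27: 1.1  (via R24)
R31: 1.6  (via R24)
R20: 4.9  (via R31)
R25: 5.4  (via R31)
R36: 5.8  (via R20)
R14: 7.9  (via R27)
R30: 7.9  (via R31)
R7: 8  (via R36)
R10: 8.2  (via R27)
R23: 11.8  (via R20)
Shortest route: R24 → R31 → R20 → R23 = 11.8 hops' cost.

11.8 hops' cost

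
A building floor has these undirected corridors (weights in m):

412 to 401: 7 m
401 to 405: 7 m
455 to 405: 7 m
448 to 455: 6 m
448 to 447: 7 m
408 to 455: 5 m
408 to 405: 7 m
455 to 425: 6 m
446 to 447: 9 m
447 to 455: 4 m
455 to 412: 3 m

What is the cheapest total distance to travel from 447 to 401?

Shortest distances from 447:
447: 0
455: 4  (via 447)
448: 7  (via 447)
412: 7  (via 455)
446: 9  (via 447)
408: 9  (via 455)
425: 10  (via 455)
405: 11  (via 455)
401: 14  (via 412)
Shortest route: 447–455–412–401 = 14 m.

14 m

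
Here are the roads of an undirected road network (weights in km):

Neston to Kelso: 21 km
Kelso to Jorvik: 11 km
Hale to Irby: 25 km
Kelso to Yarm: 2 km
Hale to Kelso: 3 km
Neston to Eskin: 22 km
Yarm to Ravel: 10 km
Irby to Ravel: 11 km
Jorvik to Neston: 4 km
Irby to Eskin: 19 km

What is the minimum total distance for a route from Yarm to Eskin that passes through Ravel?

Shortest Yarm→Ravel: Yarm–Ravel = 10
Best Ravel to Eskin: Ravel–Irby–Eskin costing 30
Total via Ravel: 10 + 30 = 40 km.

40 km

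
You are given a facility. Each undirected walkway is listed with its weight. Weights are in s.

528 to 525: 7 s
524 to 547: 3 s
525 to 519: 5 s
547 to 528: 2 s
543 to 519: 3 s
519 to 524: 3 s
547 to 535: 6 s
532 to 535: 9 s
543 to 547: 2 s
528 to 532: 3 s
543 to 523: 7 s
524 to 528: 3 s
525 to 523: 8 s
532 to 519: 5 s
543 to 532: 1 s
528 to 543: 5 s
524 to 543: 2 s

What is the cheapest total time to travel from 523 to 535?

15 s

Running Dijkstra from 523:
523: 0
543: 7  (via 523)
532: 8  (via 543)
525: 8  (via 523)
524: 9  (via 543)
547: 9  (via 543)
519: 10  (via 543)
528: 11  (via 532)
535: 15  (via 547)
Shortest route: 523 → 543 → 547 → 535 = 15 s.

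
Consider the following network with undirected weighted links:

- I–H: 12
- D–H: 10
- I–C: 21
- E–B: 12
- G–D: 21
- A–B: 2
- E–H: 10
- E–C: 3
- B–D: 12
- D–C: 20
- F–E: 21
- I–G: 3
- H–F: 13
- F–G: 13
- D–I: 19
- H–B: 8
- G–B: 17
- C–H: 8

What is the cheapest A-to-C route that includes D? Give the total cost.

32

Shortest A→D: A → B → D = 14
Best D to C: D → H → C costing 18
Total via D: 14 + 18 = 32.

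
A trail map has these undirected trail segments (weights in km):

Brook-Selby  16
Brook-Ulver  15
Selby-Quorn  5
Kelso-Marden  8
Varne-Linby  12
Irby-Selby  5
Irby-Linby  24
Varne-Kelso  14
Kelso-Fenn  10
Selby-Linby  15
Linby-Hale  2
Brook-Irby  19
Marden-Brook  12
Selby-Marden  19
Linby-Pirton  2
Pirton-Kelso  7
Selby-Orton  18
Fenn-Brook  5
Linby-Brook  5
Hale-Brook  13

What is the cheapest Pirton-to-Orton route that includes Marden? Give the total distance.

52 km

Shortest Pirton→Marden: Pirton–Kelso–Marden = 15
Best Marden to Orton: Marden–Selby–Orton costing 37
Total via Marden: 15 + 37 = 52 km.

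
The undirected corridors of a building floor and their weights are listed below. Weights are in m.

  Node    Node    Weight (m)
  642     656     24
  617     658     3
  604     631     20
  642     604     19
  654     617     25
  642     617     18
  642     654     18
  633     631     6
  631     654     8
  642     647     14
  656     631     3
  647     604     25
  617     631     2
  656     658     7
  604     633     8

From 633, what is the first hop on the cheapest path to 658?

Enumerating some paths:
633 - 631 - 656 - 658: 6+3+7 = 16
633 - 631 - 617 - 658: 6+2+3 = 11
Cheapest is 633 - 631 - 617 - 658 at 11 m.
So from 633 the first move is to 631.

631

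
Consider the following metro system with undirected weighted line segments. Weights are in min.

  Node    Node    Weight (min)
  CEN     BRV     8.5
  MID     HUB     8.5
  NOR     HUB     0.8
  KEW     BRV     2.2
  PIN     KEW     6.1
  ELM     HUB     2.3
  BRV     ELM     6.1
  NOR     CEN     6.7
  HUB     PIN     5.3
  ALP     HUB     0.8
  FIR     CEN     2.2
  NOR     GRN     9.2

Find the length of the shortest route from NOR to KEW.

11.4 min

Compare a few routes:
NOR–HUB–PIN–KEW: 0.8+5.3+6.1 = 12.2
NOR–HUB–ELM–BRV–KEW: 0.8+2.3+6.1+2.2 = 11.4
Cheapest is NOR–HUB–ELM–BRV–KEW at 11.4 min.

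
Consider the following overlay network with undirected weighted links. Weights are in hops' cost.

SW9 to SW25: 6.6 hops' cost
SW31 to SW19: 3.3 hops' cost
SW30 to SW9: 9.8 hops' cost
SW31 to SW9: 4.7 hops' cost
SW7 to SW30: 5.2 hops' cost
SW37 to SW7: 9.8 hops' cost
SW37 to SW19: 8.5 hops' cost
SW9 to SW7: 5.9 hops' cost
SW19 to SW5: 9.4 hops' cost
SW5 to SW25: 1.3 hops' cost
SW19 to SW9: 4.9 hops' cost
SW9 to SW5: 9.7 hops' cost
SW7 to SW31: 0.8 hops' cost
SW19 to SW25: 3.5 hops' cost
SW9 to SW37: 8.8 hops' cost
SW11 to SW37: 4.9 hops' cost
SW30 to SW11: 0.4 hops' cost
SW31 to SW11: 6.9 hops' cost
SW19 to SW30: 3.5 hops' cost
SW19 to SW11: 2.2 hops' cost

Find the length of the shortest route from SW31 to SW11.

Shortest distances from SW31:
SW31: 0
SW7: 0.8  (via SW31)
SW19: 3.3  (via SW31)
SW9: 4.7  (via SW31)
SW11: 5.5  (via SW19)
Shortest route: SW31–SW19–SW11 = 5.5 hops' cost.

5.5 hops' cost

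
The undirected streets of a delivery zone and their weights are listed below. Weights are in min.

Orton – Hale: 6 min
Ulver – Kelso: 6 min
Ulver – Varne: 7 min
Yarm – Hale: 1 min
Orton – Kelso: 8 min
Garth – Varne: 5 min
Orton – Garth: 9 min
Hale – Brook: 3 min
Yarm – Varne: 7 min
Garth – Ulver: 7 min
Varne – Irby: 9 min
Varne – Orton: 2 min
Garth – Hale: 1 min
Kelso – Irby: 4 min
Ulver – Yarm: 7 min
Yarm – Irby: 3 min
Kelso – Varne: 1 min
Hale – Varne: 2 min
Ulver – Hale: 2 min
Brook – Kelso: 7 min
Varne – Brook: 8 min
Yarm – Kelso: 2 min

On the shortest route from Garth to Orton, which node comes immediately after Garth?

Hale

Compare a few routes:
Garth–Hale–Orton: 1+6 = 7
Garth–Hale–Varne–Orton: 1+2+2 = 5
The minimum is 5 min via Garth–Hale–Varne–Orton.
So from Garth the first move is to Hale.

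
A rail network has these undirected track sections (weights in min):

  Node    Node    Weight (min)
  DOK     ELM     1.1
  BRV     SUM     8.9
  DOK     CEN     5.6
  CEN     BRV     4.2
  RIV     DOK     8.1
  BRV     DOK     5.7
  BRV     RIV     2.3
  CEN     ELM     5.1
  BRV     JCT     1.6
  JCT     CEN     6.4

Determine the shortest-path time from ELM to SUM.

15.7 min

Shortest distances from ELM:
ELM: 0
DOK: 1.1  (via ELM)
CEN: 5.1  (via ELM)
BRV: 6.8  (via DOK)
JCT: 8.4  (via BRV)
RIV: 9.1  (via BRV)
SUM: 15.7  (via BRV)
Shortest route: ELM → DOK → BRV → SUM = 15.7 min.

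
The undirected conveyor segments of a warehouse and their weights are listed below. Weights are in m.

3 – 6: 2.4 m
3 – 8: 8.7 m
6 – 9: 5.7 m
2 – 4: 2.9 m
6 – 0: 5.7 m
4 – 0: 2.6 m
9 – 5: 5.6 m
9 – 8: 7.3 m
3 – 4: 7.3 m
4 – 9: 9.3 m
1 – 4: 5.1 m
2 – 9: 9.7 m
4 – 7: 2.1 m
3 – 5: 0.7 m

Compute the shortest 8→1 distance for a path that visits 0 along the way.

Shortest 8→0: 8 → 3 → 6 → 0 = 16.8
Best 0 to 1: 0 → 4 → 1 costing 7.7
Total via 0: 16.8 + 7.7 = 24.5 m.

24.5 m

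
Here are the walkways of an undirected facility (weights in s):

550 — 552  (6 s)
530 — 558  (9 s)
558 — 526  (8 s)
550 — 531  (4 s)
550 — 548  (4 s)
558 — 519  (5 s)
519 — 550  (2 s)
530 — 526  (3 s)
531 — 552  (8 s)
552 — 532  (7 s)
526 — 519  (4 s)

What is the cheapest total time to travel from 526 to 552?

Compare a few routes:
526 - 519 - 550 - 531 - 552: 4+2+4+8 = 18
526 - 519 - 550 - 552: 4+2+6 = 12
The minimum is 12 s via 526 - 519 - 550 - 552.

12 s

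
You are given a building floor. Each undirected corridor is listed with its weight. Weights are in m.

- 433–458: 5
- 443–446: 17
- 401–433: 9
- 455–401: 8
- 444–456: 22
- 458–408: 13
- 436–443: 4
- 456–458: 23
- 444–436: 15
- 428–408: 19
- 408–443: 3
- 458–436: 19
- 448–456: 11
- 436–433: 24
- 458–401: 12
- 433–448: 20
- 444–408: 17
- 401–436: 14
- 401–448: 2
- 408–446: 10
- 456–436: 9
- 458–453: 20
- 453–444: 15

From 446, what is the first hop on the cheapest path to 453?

408

Compare a few routes:
446 - 408 - 444 - 453: 10+17+15 = 42
446 - 408 - 458 - 453: 10+13+20 = 43
446 - 408 - 443 - 436 - 444 - 453: 10+3+4+15+15 = 47
The minimum is 42 m via 446 - 408 - 444 - 453.
So from 446 the first move is to 408.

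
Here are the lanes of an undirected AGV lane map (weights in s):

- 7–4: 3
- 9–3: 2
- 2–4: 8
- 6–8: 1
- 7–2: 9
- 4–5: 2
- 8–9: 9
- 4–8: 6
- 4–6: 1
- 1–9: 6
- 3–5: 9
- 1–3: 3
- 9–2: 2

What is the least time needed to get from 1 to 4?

14 s

Settle nodes by increasing distance from 1:
1: 0
3: 3  (via 1)
9: 5  (via 3)
2: 7  (via 9)
5: 12  (via 3)
4: 14  (via 5)
Shortest route: 1–3–5–4 = 14 s.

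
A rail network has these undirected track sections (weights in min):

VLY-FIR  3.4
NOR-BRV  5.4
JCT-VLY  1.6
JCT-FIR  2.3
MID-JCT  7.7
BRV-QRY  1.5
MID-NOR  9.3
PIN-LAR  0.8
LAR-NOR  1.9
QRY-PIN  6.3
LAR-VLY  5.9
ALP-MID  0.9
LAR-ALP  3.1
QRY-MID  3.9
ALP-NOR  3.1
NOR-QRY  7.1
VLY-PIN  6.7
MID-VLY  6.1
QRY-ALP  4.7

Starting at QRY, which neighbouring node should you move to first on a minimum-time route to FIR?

Compare a few routes:
QRY → MID → JCT → FIR: 3.9+7.7+2.3 = 13.9
QRY → ALP → MID → VLY → FIR: 4.7+0.9+6.1+3.4 = 15.1
QRY → MID → VLY → JCT → FIR: 3.9+6.1+1.6+2.3 = 13.9
QRY → MID → VLY → FIR: 3.9+6.1+3.4 = 13.4
Cheapest is QRY → MID → VLY → FIR at 13.4 min.
So from QRY the first move is to MID.

MID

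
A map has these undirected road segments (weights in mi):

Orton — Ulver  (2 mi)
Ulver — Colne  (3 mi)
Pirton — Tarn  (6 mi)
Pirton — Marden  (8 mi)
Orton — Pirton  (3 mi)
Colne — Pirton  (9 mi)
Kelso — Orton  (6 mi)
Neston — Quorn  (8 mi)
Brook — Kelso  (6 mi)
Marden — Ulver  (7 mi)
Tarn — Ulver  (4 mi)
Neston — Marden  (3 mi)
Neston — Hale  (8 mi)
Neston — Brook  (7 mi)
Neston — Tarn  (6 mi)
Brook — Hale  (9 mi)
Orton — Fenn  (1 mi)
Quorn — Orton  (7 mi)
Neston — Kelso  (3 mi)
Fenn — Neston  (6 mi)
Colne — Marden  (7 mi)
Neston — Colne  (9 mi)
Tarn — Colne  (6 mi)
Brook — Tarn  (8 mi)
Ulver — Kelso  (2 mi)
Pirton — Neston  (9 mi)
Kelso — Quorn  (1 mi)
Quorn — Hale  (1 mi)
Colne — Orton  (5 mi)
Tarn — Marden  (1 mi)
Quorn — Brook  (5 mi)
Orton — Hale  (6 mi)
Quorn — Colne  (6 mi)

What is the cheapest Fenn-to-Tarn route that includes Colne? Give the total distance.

12 mi

Shortest Fenn→Colne: Fenn → Orton → Colne = 6
Shortest Colne→Tarn: Colne → Tarn = 6
Total via Colne: 6 + 6 = 12 mi.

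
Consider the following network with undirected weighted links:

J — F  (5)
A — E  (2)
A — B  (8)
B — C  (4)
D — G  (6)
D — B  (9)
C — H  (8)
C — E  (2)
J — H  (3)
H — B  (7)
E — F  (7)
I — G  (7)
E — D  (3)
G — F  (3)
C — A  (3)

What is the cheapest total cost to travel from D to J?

14

Compare a few routes:
D–G–F–J: 6+3+5 = 14
D–E–F–J: 3+7+5 = 15
D–E–C–H–J: 3+2+8+3 = 16
Cheapest is D–G–F–J at 14.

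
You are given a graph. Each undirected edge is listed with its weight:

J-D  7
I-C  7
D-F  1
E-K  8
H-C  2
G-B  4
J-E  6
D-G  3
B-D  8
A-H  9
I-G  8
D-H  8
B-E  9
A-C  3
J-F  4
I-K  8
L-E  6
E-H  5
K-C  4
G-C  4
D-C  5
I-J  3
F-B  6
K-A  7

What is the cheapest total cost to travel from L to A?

16

Candidate routes:
L–E–H–C–A: 6+5+2+3 = 16
L–E–K–C–A: 6+8+4+3 = 21
L–E–H–A: 6+5+9 = 20
L–E–K–A: 6+8+7 = 21
The minimum is 16 via L–E–H–C–A.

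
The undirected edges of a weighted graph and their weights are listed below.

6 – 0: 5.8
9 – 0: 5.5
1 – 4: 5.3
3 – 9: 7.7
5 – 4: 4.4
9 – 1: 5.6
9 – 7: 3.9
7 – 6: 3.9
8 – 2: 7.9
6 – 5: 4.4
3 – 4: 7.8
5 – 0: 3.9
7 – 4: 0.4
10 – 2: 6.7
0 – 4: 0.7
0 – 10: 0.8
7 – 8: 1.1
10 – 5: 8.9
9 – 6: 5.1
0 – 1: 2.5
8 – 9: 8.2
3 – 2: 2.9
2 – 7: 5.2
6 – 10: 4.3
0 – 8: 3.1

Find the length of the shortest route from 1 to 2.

8.8

Candidate routes:
1–0–10–2: 2.5+0.8+6.7 = 10
1–4–7–2: 5.3+0.4+5.2 = 10.9
1–0–4–7–2: 2.5+0.7+0.4+5.2 = 8.8
Cheapest is 1–0–4–7–2 at 8.8.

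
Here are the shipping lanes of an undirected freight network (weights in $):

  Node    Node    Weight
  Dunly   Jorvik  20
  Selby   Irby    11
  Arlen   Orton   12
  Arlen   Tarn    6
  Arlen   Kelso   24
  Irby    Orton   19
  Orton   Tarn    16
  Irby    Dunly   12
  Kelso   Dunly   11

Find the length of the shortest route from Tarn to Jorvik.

$61

Enumerating some paths:
Tarn–Arlen–Kelso–Dunly–Jorvik: 6+24+11+20 = 61
Tarn–Orton–Irby–Dunly–Jorvik: 16+19+12+20 = 67
The minimum is $61 via Tarn–Arlen–Kelso–Dunly–Jorvik.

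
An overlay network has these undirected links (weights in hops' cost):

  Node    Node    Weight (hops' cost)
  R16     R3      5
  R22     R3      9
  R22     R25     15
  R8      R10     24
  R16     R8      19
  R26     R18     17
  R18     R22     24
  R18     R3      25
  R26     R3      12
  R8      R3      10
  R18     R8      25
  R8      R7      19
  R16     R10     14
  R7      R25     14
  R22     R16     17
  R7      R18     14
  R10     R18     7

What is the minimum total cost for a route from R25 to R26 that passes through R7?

45 hops' cost

Shortest R25→R7: R25–R7 = 14
Best R7 to R26: R7–R18–R26 costing 31
Total via R7: 14 + 31 = 45 hops' cost.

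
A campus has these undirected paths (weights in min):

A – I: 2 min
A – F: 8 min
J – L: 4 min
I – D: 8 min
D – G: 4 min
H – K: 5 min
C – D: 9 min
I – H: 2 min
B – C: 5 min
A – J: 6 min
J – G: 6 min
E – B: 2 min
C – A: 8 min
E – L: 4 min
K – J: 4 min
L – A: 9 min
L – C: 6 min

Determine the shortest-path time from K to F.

Enumerating some paths:
K - J - L - C - A - F: 4+4+6+8+8 = 30
K - J - A - F: 4+6+8 = 18
K - J - L - A - F: 4+4+9+8 = 25
K - H - I - A - F: 5+2+2+8 = 17
Cheapest is K - H - I - A - F at 17 min.

17 min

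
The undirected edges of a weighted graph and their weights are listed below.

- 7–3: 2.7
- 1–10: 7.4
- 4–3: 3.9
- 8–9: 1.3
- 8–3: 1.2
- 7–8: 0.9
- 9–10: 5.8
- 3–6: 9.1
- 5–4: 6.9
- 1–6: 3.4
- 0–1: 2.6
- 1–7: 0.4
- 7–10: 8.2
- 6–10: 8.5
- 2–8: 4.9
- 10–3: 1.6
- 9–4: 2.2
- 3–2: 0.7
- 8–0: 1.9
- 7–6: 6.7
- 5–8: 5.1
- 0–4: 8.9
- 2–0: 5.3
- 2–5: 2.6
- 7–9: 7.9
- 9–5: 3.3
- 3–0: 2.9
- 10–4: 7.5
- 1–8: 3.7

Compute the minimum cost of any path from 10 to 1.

Enumerating some paths:
10 - 3 - 7 - 1: 1.6+2.7+0.4 = 4.7
10 - 3 - 8 - 7 - 1: 1.6+1.2+0.9+0.4 = 4.1
10 - 3 - 8 - 1: 1.6+1.2+3.7 = 6.5
The minimum is 4.1 via 10 - 3 - 8 - 7 - 1.

4.1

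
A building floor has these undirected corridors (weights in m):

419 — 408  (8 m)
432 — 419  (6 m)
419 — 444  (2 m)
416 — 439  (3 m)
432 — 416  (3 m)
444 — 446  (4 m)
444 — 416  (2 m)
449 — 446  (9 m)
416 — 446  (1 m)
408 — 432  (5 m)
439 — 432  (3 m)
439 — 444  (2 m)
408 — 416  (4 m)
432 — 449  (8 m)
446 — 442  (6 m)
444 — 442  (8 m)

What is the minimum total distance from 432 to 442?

10 m

Candidate routes:
432 - 416 - 446 - 442: 3+1+6 = 10
432 - 439 - 416 - 446 - 442: 3+3+1+6 = 13
432 - 439 - 444 - 442: 3+2+8 = 13
The minimum is 10 m via 432 - 416 - 446 - 442.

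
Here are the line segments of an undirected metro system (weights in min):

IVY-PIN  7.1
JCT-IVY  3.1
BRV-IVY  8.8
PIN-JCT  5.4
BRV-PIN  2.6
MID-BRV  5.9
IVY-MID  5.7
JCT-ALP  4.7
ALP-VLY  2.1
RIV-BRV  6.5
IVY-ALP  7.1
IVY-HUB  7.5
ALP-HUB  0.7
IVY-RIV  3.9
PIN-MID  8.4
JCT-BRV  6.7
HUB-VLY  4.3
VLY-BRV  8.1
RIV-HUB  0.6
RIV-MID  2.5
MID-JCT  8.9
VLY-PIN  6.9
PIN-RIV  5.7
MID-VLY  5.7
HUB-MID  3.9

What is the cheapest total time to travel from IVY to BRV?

8.8 min

Running Dijkstra from IVY:
IVY: 0
JCT: 3.1  (via IVY)
RIV: 3.9  (via IVY)
HUB: 4.5  (via RIV)
ALP: 5.2  (via HUB)
MID: 5.7  (via IVY)
PIN: 7.1  (via IVY)
VLY: 7.3  (via ALP)
BRV: 8.8  (via IVY)
Shortest route: IVY → BRV = 8.8 min.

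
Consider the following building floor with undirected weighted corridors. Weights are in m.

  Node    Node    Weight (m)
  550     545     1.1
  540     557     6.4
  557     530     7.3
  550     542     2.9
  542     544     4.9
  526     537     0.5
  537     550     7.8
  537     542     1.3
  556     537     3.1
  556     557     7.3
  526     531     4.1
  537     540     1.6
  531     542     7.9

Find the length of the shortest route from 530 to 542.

Candidate routes:
530 - 557 - 556 - 537 - 542: 7.3+7.3+3.1+1.3 = 19
530 - 557 - 540 - 537 - 542: 7.3+6.4+1.6+1.3 = 16.6
530 - 557 - 540 - 537 - 550 - 542: 7.3+6.4+1.6+7.8+2.9 = 26
The minimum is 16.6 m via 530 - 557 - 540 - 537 - 542.

16.6 m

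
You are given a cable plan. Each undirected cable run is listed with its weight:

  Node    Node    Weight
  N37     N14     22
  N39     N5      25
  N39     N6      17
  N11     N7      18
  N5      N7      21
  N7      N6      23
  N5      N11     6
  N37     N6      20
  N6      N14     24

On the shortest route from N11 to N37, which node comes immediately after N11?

Compare a few routes:
N11–N7–N6–N37: 18+23+20 = 61
N11–N5–N7–N6–N37: 6+21+23+20 = 70
N11–N5–N39–N6–N37: 6+25+17+20 = 68
N11–N7–N6–N14–N37: 18+23+24+22 = 87
The minimum is 61 via N11–N7–N6–N37.
So from N11 the first move is to N7.

N7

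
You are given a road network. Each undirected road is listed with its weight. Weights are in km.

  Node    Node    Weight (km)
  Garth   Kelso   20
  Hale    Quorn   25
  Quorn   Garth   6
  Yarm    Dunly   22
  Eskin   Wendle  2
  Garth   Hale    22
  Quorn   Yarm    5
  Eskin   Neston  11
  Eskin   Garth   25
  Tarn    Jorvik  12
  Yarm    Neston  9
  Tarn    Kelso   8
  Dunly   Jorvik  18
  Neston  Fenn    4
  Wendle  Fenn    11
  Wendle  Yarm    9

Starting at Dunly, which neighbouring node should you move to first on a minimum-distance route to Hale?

Yarm

Candidate routes:
Dunly - Yarm - Wendle - Eskin - Garth - Hale: 22+9+2+25+22 = 80
Dunly - Yarm - Quorn - Garth - Hale: 22+5+6+22 = 55
Dunly - Jorvik - Tarn - Kelso - Garth - Hale: 18+12+8+20+22 = 80
Dunly - Yarm - Quorn - Hale: 22+5+25 = 52
Cheapest is Dunly - Yarm - Quorn - Hale at 52 km.
So from Dunly the first move is to Yarm.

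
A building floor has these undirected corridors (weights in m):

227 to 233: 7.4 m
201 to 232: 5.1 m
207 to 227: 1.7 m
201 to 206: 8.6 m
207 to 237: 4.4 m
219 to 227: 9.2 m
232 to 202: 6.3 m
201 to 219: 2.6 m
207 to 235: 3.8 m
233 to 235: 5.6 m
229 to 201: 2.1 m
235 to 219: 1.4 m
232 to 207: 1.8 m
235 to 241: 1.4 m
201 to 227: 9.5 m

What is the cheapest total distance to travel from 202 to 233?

17.2 m

Settle nodes by increasing distance from 202:
202: 0
232: 6.3  (via 202)
207: 8.1  (via 232)
227: 9.8  (via 207)
201: 11.4  (via 232)
235: 11.9  (via 207)
237: 12.5  (via 207)
241: 13.3  (via 235)
219: 13.3  (via 235)
229: 13.5  (via 201)
233: 17.2  (via 227)
Shortest route: 202 → 232 → 207 → 227 → 233 = 17.2 m.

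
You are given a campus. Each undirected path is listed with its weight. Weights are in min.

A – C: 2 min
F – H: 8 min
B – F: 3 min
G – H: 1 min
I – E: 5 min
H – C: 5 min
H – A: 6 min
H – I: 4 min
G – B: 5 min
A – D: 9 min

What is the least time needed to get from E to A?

15 min

Candidate routes:
E → I → H → A: 5+4+6 = 15
E → I → H → C → A: 5+4+5+2 = 16
Cheapest is E → I → H → A at 15 min.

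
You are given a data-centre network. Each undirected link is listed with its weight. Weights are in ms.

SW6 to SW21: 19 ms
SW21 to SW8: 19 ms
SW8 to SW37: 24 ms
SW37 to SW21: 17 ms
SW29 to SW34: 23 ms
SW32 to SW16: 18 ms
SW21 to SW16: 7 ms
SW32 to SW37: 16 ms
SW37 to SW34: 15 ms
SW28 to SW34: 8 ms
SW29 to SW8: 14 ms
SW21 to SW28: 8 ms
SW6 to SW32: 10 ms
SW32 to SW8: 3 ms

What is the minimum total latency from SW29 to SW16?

35 ms

Settle nodes by increasing distance from SW29:
SW29: 0
SW8: 14  (via SW29)
SW32: 17  (via SW8)
SW34: 23  (via SW29)
SW6: 27  (via SW32)
SW28: 31  (via SW34)
SW21: 33  (via SW8)
SW37: 33  (via SW32)
SW16: 35  (via SW32)
Shortest route: SW29–SW8–SW32–SW16 = 35 ms.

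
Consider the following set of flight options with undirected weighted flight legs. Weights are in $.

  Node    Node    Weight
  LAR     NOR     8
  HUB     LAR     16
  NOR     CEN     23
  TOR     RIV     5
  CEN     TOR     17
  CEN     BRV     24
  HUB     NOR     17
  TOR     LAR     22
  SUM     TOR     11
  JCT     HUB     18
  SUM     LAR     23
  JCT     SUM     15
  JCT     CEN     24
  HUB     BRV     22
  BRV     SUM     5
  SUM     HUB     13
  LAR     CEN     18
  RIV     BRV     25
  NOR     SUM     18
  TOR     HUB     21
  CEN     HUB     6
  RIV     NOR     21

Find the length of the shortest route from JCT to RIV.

$31

Enumerating some paths:
JCT–SUM–TOR–RIV: 15+11+5 = 31
JCT–HUB–TOR–RIV: 18+21+5 = 44
The minimum is $31 via JCT–SUM–TOR–RIV.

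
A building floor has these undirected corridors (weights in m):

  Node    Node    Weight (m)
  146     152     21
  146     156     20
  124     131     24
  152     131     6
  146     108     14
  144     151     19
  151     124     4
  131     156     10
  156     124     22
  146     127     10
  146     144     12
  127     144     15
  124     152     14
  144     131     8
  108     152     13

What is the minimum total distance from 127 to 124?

Candidate routes:
127 - 144 - 151 - 124: 15+19+4 = 38
127 - 144 - 131 - 152 - 124: 15+8+6+14 = 43
Cheapest is 127 - 144 - 151 - 124 at 38 m.

38 m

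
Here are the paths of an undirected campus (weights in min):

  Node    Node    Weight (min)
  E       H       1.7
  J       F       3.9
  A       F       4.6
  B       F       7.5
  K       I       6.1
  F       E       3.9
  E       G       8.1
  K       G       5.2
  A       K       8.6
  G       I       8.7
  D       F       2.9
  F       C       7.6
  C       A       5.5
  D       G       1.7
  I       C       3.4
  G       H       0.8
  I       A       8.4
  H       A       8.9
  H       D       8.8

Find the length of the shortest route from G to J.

Running Dijkstra from G:
G: 0
H: 0.8  (via G)
D: 1.7  (via G)
E: 2.5  (via H)
F: 4.6  (via D)
K: 5.2  (via G)
J: 8.5  (via F)
Shortest route: G → D → F → J = 8.5 min.

8.5 min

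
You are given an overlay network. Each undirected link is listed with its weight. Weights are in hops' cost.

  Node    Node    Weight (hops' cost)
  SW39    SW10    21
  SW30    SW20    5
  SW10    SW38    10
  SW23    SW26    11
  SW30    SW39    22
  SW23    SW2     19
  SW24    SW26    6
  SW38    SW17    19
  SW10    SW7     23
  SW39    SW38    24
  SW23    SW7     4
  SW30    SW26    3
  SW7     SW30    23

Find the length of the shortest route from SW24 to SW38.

Settle nodes by increasing distance from SW24:
SW24: 0
SW26: 6  (via SW24)
SW30: 9  (via SW26)
SW20: 14  (via SW30)
SW23: 17  (via SW26)
SW7: 21  (via SW23)
SW39: 31  (via SW30)
SW2: 36  (via SW23)
SW10: 44  (via SW7)
SW38: 54  (via SW10)
Shortest route: SW24–SW26–SW23–SW7–SW10–SW38 = 54 hops' cost.

54 hops' cost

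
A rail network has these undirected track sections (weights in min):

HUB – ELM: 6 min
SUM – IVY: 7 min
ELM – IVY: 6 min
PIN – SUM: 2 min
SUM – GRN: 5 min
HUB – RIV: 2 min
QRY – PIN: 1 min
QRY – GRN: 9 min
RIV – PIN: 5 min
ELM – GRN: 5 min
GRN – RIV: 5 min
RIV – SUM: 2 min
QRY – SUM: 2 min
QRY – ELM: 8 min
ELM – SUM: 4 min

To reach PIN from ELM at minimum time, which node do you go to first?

Enumerating some paths:
ELM - SUM - PIN: 4+2 = 6
ELM - SUM - QRY - PIN: 4+2+1 = 7
ELM - QRY - PIN: 8+1 = 9
Cheapest is ELM - SUM - PIN at 6 min.
So from ELM the first move is to SUM.

SUM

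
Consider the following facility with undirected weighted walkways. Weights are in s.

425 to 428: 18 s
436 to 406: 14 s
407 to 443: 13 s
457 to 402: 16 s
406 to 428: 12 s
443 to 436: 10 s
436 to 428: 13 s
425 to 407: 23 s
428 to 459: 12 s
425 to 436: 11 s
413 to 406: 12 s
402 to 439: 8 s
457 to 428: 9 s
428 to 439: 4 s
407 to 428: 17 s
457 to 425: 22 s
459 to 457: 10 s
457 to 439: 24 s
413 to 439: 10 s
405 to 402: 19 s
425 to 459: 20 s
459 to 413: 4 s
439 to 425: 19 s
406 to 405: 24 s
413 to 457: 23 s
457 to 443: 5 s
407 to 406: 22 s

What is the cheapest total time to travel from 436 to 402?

25 s

Settle nodes by increasing distance from 436:
436: 0
443: 10  (via 436)
425: 11  (via 436)
428: 13  (via 436)
406: 14  (via 436)
457: 15  (via 443)
439: 17  (via 428)
407: 23  (via 443)
459: 25  (via 428)
402: 25  (via 439)
Shortest route: 436 → 428 → 439 → 402 = 25 s.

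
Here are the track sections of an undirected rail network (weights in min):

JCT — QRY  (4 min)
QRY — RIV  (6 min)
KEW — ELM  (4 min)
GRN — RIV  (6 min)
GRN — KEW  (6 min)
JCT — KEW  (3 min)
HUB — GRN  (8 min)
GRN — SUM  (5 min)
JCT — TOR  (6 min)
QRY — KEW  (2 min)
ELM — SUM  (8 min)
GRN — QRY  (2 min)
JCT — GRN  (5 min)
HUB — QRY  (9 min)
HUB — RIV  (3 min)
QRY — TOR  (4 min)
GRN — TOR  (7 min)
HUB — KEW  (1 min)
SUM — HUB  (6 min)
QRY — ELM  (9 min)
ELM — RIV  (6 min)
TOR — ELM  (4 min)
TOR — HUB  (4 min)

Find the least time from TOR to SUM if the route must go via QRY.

Best TOR to QRY: TOR–QRY costing 4
Best QRY to SUM: QRY–GRN–SUM costing 7
Total via QRY: 4 + 7 = 11 min.

11 min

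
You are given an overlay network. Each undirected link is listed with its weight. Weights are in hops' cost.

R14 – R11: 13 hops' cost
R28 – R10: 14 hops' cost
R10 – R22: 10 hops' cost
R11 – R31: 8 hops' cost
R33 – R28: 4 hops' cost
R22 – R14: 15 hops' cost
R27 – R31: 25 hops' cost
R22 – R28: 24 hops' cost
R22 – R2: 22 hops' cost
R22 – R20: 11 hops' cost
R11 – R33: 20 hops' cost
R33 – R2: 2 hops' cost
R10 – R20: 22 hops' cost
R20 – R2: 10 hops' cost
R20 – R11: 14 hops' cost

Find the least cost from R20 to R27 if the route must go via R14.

Shortest R20→R14: R20–R22–R14 = 26
Shortest R14→R27: R14–R11–R31–R27 = 46
Total via R14: 26 + 46 = 72 hops' cost.

72 hops' cost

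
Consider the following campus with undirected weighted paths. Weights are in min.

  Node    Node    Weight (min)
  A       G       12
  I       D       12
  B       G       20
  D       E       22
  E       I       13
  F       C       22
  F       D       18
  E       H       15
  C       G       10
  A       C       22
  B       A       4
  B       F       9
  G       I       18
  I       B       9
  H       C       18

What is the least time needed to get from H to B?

Shortest distances from H:
H: 0
E: 15  (via H)
C: 18  (via H)
G: 28  (via C)
I: 28  (via E)
B: 37  (via I)
Shortest route: H → E → I → B = 37 min.

37 min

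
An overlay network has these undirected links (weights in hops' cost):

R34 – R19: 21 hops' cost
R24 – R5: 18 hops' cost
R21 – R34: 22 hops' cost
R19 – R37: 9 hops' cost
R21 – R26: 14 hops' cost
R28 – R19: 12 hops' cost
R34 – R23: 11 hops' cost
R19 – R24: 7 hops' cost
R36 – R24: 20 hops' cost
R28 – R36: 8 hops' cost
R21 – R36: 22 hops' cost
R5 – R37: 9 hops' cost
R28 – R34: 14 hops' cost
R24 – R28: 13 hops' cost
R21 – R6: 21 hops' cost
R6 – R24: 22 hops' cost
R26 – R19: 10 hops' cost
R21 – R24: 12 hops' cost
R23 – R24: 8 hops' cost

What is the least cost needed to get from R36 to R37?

29 hops' cost

Settle nodes by increasing distance from R36:
R36: 0
R28: 8  (via R36)
R24: 20  (via R36)
R19: 20  (via R28)
R21: 22  (via R36)
R34: 22  (via R28)
R23: 28  (via R24)
R37: 29  (via R19)
Shortest route: R36 → R28 → R19 → R37 = 29 hops' cost.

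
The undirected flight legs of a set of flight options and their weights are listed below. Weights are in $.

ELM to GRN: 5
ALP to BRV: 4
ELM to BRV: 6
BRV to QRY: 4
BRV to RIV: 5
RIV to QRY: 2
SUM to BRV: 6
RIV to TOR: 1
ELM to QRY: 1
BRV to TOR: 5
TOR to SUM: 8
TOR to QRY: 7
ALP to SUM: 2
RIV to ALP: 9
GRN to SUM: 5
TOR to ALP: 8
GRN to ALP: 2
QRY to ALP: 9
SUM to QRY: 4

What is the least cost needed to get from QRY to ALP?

Enumerating some paths:
QRY - SUM - ALP: 4+2 = 6
QRY - BRV - ALP: 4+4 = 8
The minimum is $6 via QRY - SUM - ALP.

$6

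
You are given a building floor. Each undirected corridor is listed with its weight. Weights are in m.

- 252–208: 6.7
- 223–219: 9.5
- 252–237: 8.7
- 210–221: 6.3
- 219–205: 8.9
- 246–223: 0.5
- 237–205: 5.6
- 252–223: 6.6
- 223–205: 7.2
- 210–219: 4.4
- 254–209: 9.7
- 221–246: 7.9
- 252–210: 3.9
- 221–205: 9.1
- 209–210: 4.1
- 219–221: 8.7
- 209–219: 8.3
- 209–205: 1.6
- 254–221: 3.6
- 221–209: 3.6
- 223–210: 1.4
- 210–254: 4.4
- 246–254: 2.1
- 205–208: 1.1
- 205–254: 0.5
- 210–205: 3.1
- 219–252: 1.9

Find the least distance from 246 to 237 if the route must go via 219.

16.9 m

Best 246 to 219: 246–223–210–219 costing 6.3
Best 219 to 237: 219–252–237 costing 10.6
Total via 219: 6.3 + 10.6 = 16.9 m.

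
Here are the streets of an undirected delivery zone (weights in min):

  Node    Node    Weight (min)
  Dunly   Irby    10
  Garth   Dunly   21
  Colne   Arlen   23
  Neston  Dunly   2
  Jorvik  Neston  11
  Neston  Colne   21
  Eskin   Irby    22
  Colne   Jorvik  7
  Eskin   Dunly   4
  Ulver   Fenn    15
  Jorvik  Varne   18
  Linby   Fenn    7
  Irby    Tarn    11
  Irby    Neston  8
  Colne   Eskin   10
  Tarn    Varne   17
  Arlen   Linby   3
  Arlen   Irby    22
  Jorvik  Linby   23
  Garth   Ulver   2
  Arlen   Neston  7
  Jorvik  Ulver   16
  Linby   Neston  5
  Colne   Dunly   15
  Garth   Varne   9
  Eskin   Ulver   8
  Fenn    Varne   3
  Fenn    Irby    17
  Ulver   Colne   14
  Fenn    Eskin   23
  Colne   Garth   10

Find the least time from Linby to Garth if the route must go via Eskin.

21 min

Best Linby to Eskin: Linby → Neston → Dunly → Eskin costing 11
Best Eskin to Garth: Eskin → Ulver → Garth costing 10
Total via Eskin: 11 + 10 = 21 min.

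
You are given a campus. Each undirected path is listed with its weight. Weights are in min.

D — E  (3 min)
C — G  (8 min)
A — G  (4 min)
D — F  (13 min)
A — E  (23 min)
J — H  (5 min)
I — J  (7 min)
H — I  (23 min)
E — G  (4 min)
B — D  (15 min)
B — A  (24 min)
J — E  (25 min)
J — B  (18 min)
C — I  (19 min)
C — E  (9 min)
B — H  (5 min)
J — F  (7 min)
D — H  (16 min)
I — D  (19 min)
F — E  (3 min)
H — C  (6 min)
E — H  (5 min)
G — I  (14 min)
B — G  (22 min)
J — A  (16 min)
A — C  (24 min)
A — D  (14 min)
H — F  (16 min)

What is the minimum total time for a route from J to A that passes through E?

Best J to E: J–H–E costing 10
Shortest E→A: E–G–A = 8
Total via E: 10 + 8 = 18 min.

18 min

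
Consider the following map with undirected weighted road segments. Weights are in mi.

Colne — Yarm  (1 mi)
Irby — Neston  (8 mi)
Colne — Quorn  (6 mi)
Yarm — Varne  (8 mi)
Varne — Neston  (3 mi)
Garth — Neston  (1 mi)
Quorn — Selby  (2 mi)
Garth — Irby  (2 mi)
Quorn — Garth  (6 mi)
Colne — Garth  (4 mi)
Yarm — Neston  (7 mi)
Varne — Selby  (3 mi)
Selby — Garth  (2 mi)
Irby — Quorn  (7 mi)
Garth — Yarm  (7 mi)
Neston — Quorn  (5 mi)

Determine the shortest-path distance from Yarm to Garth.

5 mi

Settle nodes by increasing distance from Yarm:
Yarm: 0
Colne: 1  (via Yarm)
Garth: 5  (via Colne)
Shortest route: Yarm–Colne–Garth = 5 mi.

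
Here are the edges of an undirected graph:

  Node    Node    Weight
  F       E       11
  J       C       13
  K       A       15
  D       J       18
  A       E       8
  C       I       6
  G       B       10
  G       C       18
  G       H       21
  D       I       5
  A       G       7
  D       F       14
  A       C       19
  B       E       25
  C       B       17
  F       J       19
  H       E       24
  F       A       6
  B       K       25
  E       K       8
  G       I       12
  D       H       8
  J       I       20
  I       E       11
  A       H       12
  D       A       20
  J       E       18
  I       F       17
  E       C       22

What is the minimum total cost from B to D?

Shortest distances from B:
B: 0
G: 10  (via B)
A: 17  (via G)
C: 17  (via B)
I: 22  (via G)
F: 23  (via A)
E: 25  (via B)
K: 25  (via B)
D: 27  (via I)
Shortest route: B → G → I → D = 27.

27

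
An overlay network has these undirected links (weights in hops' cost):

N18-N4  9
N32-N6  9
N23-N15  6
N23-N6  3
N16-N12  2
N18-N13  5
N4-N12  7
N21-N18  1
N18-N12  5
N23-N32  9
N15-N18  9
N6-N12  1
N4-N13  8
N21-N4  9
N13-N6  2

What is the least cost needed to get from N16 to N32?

12 hops' cost

Settle nodes by increasing distance from N16:
N16: 0
N12: 2  (via N16)
N6: 3  (via N12)
N13: 5  (via N6)
N23: 6  (via N6)
N18: 7  (via N12)
N21: 8  (via N18)
N4: 9  (via N12)
N15: 12  (via N23)
N32: 12  (via N6)
Shortest route: N16 → N12 → N6 → N32 = 12 hops' cost.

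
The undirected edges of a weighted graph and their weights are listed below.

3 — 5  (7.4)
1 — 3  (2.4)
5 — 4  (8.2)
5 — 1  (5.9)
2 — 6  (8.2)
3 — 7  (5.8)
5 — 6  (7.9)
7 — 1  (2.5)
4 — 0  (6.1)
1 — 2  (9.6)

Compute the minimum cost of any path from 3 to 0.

Running Dijkstra from 3:
3: 0
1: 2.4  (via 3)
7: 4.9  (via 1)
5: 7.4  (via 3)
2: 12  (via 1)
6: 15.3  (via 5)
4: 15.6  (via 5)
0: 21.7  (via 4)
Shortest route: 3–5–4–0 = 21.7.

21.7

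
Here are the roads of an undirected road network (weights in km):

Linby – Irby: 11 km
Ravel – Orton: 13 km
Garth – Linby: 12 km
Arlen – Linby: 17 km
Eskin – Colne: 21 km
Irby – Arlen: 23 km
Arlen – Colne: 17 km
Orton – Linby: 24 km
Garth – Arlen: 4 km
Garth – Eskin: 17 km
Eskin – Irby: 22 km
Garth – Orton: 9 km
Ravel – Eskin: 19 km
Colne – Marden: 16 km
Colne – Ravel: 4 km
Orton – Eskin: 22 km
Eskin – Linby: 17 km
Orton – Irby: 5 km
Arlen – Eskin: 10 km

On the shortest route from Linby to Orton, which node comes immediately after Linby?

Irby

Compare a few routes:
Linby - Garth - Orton: 12+9 = 21
Linby - Irby - Orton: 11+5 = 16
Linby - Orton: 24 = 24
The minimum is 16 km via Linby - Irby - Orton.
So from Linby the first move is to Irby.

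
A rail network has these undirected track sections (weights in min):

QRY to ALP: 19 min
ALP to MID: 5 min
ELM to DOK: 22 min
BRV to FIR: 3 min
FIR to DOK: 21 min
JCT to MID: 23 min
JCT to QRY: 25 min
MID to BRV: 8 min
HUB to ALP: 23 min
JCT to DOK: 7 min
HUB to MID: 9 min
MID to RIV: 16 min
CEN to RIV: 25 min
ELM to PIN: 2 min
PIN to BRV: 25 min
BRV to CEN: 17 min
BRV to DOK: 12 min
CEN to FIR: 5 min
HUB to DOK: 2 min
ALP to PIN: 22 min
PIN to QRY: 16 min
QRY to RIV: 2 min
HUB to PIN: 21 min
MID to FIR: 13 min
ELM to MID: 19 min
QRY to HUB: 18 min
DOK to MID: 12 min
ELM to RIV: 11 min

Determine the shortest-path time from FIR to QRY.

Running Dijkstra from FIR:
FIR: 0
BRV: 3  (via FIR)
CEN: 5  (via FIR)
MID: 11  (via BRV)
DOK: 15  (via BRV)
ALP: 16  (via MID)
HUB: 17  (via DOK)
JCT: 22  (via DOK)
RIV: 27  (via MID)
PIN: 28  (via BRV)
QRY: 29  (via RIV)
Shortest route: FIR–BRV–MID–RIV–QRY = 29 min.

29 min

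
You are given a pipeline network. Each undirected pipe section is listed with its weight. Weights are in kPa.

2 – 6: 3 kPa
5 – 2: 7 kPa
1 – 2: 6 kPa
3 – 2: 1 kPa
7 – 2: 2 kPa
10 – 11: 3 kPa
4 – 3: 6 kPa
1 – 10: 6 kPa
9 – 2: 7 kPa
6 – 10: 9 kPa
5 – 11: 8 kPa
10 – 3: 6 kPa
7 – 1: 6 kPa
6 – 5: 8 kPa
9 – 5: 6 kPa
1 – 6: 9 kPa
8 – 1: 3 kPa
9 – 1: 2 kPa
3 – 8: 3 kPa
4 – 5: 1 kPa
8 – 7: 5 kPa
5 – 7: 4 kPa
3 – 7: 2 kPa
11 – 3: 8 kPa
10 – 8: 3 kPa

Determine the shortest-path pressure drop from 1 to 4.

Compare a few routes:
1 - 8 - 3 - 4: 3+3+6 = 12
1 - 7 - 5 - 4: 6+4+1 = 11
1 - 8 - 7 - 5 - 4: 3+5+4+1 = 13
1 - 9 - 5 - 4: 2+6+1 = 9
Cheapest is 1 - 9 - 5 - 4 at 9 kPa.

9 kPa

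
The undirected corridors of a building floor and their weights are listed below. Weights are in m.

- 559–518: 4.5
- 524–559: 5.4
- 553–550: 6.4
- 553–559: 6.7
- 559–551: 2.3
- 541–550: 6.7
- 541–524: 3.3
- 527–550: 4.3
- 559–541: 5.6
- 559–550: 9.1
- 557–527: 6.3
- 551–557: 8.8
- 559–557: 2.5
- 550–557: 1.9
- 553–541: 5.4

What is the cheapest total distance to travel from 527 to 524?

14.1 m

Candidate routes:
527 - 550 - 557 - 559 - 541 - 524: 4.3+1.9+2.5+5.6+3.3 = 17.6
527 - 550 - 541 - 524: 4.3+6.7+3.3 = 14.3
527 - 557 - 559 - 524: 6.3+2.5+5.4 = 14.2
527 - 550 - 557 - 559 - 524: 4.3+1.9+2.5+5.4 = 14.1
Cheapest is 527 - 550 - 557 - 559 - 524 at 14.1 m.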